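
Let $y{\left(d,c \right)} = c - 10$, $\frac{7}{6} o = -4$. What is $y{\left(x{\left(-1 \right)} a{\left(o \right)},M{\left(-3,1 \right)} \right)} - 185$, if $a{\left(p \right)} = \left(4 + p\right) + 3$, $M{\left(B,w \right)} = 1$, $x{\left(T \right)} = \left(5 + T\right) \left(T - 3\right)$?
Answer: $-194$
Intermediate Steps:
$x{\left(T \right)} = \left(-3 + T\right) \left(5 + T\right)$ ($x{\left(T \right)} = \left(5 + T\right) \left(-3 + T\right) = \left(-3 + T\right) \left(5 + T\right)$)
$o = - \frac{24}{7}$ ($o = \frac{6}{7} \left(-4\right) = - \frac{24}{7} \approx -3.4286$)
$a{\left(p \right)} = 7 + p$
$y{\left(d,c \right)} = -10 + c$
$y{\left(x{\left(-1 \right)} a{\left(o \right)},M{\left(-3,1 \right)} \right)} - 185 = \left(-10 + 1\right) - 185 = -9 - 185 = -194$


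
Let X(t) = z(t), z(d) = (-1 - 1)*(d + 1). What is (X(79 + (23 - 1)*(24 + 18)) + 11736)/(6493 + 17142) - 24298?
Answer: -574273502/23635 ≈ -24298.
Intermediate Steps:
z(d) = -2 - 2*d (z(d) = -2*(1 + d) = -2 - 2*d)
X(t) = -2 - 2*t
(X(79 + (23 - 1)*(24 + 18)) + 11736)/(6493 + 17142) - 24298 = ((-2 - 2*(79 + (23 - 1)*(24 + 18))) + 11736)/(6493 + 17142) - 24298 = ((-2 - 2*(79 + 22*42)) + 11736)/23635 - 24298 = ((-2 - 2*(79 + 924)) + 11736)*(1/23635) - 24298 = ((-2 - 2*1003) + 11736)*(1/23635) - 24298 = ((-2 - 2006) + 11736)*(1/23635) - 24298 = (-2008 + 11736)*(1/23635) - 24298 = 9728*(1/23635) - 24298 = 9728/23635 - 24298 = -574273502/23635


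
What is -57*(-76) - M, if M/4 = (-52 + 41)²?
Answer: 3848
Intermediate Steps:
M = 484 (M = 4*(-52 + 41)² = 4*(-11)² = 4*121 = 484)
-57*(-76) - M = -57*(-76) - 1*484 = 4332 - 484 = 3848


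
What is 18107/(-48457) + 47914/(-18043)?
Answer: -2648473299/874309651 ≈ -3.0292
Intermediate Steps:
18107/(-48457) + 47914/(-18043) = 18107*(-1/48457) + 47914*(-1/18043) = -18107/48457 - 47914/18043 = -2648473299/874309651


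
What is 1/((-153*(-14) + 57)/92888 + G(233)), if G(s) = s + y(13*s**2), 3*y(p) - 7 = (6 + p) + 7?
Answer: 92888/21874383095 ≈ 4.2464e-6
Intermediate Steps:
y(p) = 20/3 + p/3 (y(p) = 7/3 + ((6 + p) + 7)/3 = 7/3 + (13 + p)/3 = 7/3 + (13/3 + p/3) = 20/3 + p/3)
G(s) = 20/3 + s + 13*s**2/3 (G(s) = s + (20/3 + (13*s**2)/3) = s + (20/3 + 13*s**2/3) = 20/3 + s + 13*s**2/3)
1/((-153*(-14) + 57)/92888 + G(233)) = 1/((-153*(-14) + 57)/92888 + (20/3 + 233 + (13/3)*233**2)) = 1/((2142 + 57)*(1/92888) + (20/3 + 233 + (13/3)*54289)) = 1/(2199*(1/92888) + (20/3 + 233 + 705757/3)) = 1/(2199/92888 + 235492) = 1/(21874383095/92888) = 92888/21874383095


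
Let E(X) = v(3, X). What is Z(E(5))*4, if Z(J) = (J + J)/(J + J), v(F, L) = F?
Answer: 4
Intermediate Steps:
E(X) = 3
Z(J) = 1 (Z(J) = (2*J)/((2*J)) = (2*J)*(1/(2*J)) = 1)
Z(E(5))*4 = 1*4 = 4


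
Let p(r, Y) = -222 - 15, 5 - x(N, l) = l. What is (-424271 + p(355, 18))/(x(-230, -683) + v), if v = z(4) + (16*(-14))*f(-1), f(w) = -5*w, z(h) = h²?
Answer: 106127/104 ≈ 1020.5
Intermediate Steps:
x(N, l) = 5 - l
v = -1104 (v = 4² + (16*(-14))*(-5*(-1)) = 16 - 224*5 = 16 - 1120 = -1104)
p(r, Y) = -237
(-424271 + p(355, 18))/(x(-230, -683) + v) = (-424271 - 237)/((5 - 1*(-683)) - 1104) = -424508/((5 + 683) - 1104) = -424508/(688 - 1104) = -424508/(-416) = -424508*(-1/416) = 106127/104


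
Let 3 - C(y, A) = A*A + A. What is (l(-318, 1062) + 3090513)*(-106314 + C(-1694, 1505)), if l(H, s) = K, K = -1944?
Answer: -7328683154529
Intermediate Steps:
C(y, A) = 3 - A - A² (C(y, A) = 3 - (A*A + A) = 3 - (A² + A) = 3 - (A + A²) = 3 + (-A - A²) = 3 - A - A²)
l(H, s) = -1944
(l(-318, 1062) + 3090513)*(-106314 + C(-1694, 1505)) = (-1944 + 3090513)*(-106314 + (3 - 1*1505 - 1*1505²)) = 3088569*(-106314 + (3 - 1505 - 1*2265025)) = 3088569*(-106314 + (3 - 1505 - 2265025)) = 3088569*(-106314 - 2266527) = 3088569*(-2372841) = -7328683154529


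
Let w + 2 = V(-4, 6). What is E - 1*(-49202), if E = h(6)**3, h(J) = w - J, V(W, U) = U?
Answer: 49194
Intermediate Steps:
w = 4 (w = -2 + 6 = 4)
h(J) = 4 - J
E = -8 (E = (4 - 1*6)**3 = (4 - 6)**3 = (-2)**3 = -8)
E - 1*(-49202) = -8 - 1*(-49202) = -8 + 49202 = 49194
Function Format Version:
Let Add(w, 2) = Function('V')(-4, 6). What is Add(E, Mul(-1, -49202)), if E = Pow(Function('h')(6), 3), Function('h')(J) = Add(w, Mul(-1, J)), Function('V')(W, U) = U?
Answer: 49194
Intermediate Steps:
w = 4 (w = Add(-2, 6) = 4)
Function('h')(J) = Add(4, Mul(-1, J))
E = -8 (E = Pow(Add(4, Mul(-1, 6)), 3) = Pow(Add(4, -6), 3) = Pow(-2, 3) = -8)
Add(E, Mul(-1, -49202)) = Add(-8, Mul(-1, -49202)) = Add(-8, 49202) = 49194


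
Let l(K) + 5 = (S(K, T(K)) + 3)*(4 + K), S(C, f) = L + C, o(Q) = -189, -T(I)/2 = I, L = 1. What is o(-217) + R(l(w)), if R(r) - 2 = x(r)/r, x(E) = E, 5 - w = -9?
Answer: -186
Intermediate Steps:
T(I) = -2*I
w = 14 (w = 5 - 1*(-9) = 5 + 9 = 14)
S(C, f) = 1 + C
l(K) = -5 + (4 + K)² (l(K) = -5 + ((1 + K) + 3)*(4 + K) = -5 + (4 + K)*(4 + K) = -5 + (4 + K)²)
R(r) = 3 (R(r) = 2 + r/r = 2 + 1 = 3)
o(-217) + R(l(w)) = -189 + 3 = -186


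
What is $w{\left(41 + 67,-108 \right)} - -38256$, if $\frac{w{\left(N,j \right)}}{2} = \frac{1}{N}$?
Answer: $\frac{2065825}{54} \approx 38256.0$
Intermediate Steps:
$w{\left(N,j \right)} = \frac{2}{N}$
$w{\left(41 + 67,-108 \right)} - -38256 = \frac{2}{41 + 67} - -38256 = \frac{2}{108} + 38256 = 2 \cdot \frac{1}{108} + 38256 = \frac{1}{54} + 38256 = \frac{2065825}{54}$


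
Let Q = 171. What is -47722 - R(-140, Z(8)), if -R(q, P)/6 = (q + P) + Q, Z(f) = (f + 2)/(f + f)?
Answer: -190129/4 ≈ -47532.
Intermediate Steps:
Z(f) = (2 + f)/(2*f) (Z(f) = (2 + f)/((2*f)) = (2 + f)*(1/(2*f)) = (2 + f)/(2*f))
R(q, P) = -1026 - 6*P - 6*q (R(q, P) = -6*((q + P) + 171) = -6*((P + q) + 171) = -6*(171 + P + q) = -1026 - 6*P - 6*q)
-47722 - R(-140, Z(8)) = -47722 - (-1026 - 3*(2 + 8)/8 - 6*(-140)) = -47722 - (-1026 - 3*10/8 + 840) = -47722 - (-1026 - 6*5/8 + 840) = -47722 - (-1026 - 15/4 + 840) = -47722 - 1*(-759/4) = -47722 + 759/4 = -190129/4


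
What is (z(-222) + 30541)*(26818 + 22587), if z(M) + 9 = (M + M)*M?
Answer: 6378185500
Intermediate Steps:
z(M) = -9 + 2*M² (z(M) = -9 + (M + M)*M = -9 + (2*M)*M = -9 + 2*M²)
(z(-222) + 30541)*(26818 + 22587) = ((-9 + 2*(-222)²) + 30541)*(26818 + 22587) = ((-9 + 2*49284) + 30541)*49405 = ((-9 + 98568) + 30541)*49405 = (98559 + 30541)*49405 = 129100*49405 = 6378185500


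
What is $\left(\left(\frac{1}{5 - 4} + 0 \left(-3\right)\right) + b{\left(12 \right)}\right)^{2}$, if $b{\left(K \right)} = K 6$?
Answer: $5329$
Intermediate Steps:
$b{\left(K \right)} = 6 K$
$\left(\left(\frac{1}{5 - 4} + 0 \left(-3\right)\right) + b{\left(12 \right)}\right)^{2} = \left(\left(\frac{1}{5 - 4} + 0 \left(-3\right)\right) + 6 \cdot 12\right)^{2} = \left(\left(1^{-1} + 0\right) + 72\right)^{2} = \left(\left(1 + 0\right) + 72\right)^{2} = \left(1 + 72\right)^{2} = 73^{2} = 5329$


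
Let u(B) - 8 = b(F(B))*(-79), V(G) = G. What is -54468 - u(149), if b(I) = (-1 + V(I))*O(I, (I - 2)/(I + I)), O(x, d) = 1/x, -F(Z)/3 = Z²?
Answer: -3623003312/66603 ≈ -54397.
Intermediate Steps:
F(Z) = -3*Z²
b(I) = (-1 + I)/I
u(B) = 8 + 79*(-1 - 3*B²)/(3*B²) (u(B) = 8 + ((-1 - 3*B²)/((-3*B²)))*(-79) = 8 + ((-1/(3*B²))*(-1 - 3*B²))*(-79) = 8 - (-1 - 3*B²)/(3*B²)*(-79) = 8 + 79*(-1 - 3*B²)/(3*B²))
-54468 - u(149) = -54468 - (-71 - 79/3/149²) = -54468 - (-71 - 79/3*1/22201) = -54468 - (-71 - 79/66603) = -54468 - 1*(-4728892/66603) = -54468 + 4728892/66603 = -3623003312/66603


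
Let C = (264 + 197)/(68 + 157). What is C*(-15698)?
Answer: -7236778/225 ≈ -32163.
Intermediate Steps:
C = 461/225 ≈ 2.0489
C*(-15698) = (461/225)*(-15698) = -7236778/225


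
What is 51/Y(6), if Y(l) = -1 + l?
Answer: 51/5 ≈ 10.200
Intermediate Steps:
51/Y(6) = 51/(-1 + 6) = 51/5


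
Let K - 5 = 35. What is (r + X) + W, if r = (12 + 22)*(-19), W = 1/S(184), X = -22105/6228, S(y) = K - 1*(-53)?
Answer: -125405107/193068 ≈ -649.54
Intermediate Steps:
K = 40 (K = 5 + 35 = 40)
S(y) = 93 (S(y) = 40 - 1*(-53) = 40 + 53 = 93)
X = -22105/6228 (X = -22105*1/6228 = -22105/6228 ≈ -3.5493)
W = 1/93 ≈ 0.010753
r = -646 (r = 34*(-19) = -646)
(r + X) + W = (-646 - 22105/6228) + 1/93 = -4045393/6228 + 1/93 = -125405107/193068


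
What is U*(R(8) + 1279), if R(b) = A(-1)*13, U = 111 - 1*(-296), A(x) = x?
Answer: 515262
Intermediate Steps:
U = 407 (U = 111 + 296 = 407)
R(b) = -13 (R(b) = -1*13 = -13)
U*(R(8) + 1279) = 407*(-13 + 1279) = 407*1266 = 515262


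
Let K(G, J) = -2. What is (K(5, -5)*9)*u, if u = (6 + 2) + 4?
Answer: -216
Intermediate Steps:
u = 12 (u = 8 + 4 = 12)
(K(5, -5)*9)*u = -2*9*12 = -18*12 = -216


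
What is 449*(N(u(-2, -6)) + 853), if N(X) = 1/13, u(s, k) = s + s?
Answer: 4979410/13 ≈ 3.8303e+5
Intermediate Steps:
u(s, k) = 2*s
N(X) = 1/13
449*(N(u(-2, -6)) + 853) = 449*(1/13 + 853) = 449*(11090/13) = 4979410/13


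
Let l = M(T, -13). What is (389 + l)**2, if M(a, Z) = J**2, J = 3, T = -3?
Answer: 158404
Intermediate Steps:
M(a, Z) = 9 (M(a, Z) = 3**2 = 9)
l = 9
(389 + l)**2 = (389 + 9)**2 = 398**2 = 158404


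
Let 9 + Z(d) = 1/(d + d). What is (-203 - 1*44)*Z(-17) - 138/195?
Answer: 4927321/2210 ≈ 2229.6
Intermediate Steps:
Z(d) = -9 + 1/(2*d) (Z(d) = -9 + 1/(d + d) = -9 + 1/(2*d))
(-203 - 1*44)*Z(-17) - 138/195 = (-203 - 1*44)*(-9 + (½)/(-17)) - 138/195 = (-203 - 44)*(-9 + (½)*(-1/17)) - 138*1/195 = -247*(-9 - 1/34) - 46/65 = -247*(-307/34) - 46/65 = 75829/34 - 46/65 = 4927321/2210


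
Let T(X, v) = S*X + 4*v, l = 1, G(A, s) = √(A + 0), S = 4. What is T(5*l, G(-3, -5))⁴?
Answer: 47104 + 112640*I*√3 ≈ 47104.0 + 1.951e+5*I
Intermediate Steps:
G(A, s) = √A
T(X, v) = 4*X + 4*v
T(5*l, G(-3, -5))⁴ = (4*(5*1) + 4*√(-3))⁴ = (4*5 + 4*(I*√3))⁴ = (20 + 4*I*√3)⁴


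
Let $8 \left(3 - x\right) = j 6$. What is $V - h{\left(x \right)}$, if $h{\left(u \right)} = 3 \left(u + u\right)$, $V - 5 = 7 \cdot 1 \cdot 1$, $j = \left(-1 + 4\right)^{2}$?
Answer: $\frac{69}{2} \approx 34.5$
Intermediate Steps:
$j = 9$ ($j = 3^{2} = 9$)
$V = 12$ ($V = 5 + 7 \cdot 1 \cdot 1 = 5 + 7 \cdot 1 = 5 + 7 = 12$)
$x = - \frac{15}{4}$ ($x = 3 - \frac{9 \cdot 6}{8} = 3 - \frac{27}{4} = - \frac{15}{4} \approx -3.75$)
$h{\left(u \right)} = 6 u$ ($h{\left(u \right)} = 3 \cdot 2 u = 6 u$)
$V - h{\left(x \right)} = 12 - 6 \left(- \frac{15}{4}\right) = 12 - - \frac{45}{2} = 12 + \frac{45}{2} = \frac{69}{2}$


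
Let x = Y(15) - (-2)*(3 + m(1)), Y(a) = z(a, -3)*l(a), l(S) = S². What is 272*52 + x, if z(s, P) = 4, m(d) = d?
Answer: 15052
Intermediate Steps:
Y(a) = 4*a²
x = 908 (x = 4*15² - (-2)*(3 + 1) = 4*225 - (-2)*4 = 900 - 1*(-8) = 900 + 8 = 908)
272*52 + x = 272*52 + 908 = 14144 + 908 = 15052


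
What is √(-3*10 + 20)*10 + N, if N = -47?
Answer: -47 + 10*I*√10 ≈ -47.0 + 31.623*I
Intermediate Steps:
√(-3*10 + 20)*10 + N = √(-3*10 + 20)*10 - 47 = √(-30 + 20)*10 - 47 = √(-10)*10 - 47 = (I*√10)*10 - 47 = 10*I*√10 - 47 = -47 + 10*I*√10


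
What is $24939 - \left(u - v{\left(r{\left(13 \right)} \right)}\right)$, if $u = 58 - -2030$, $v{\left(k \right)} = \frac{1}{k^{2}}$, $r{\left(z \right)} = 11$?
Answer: $\frac{2764972}{121} \approx 22851.0$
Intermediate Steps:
$v{\left(k \right)} = \frac{1}{k^{2}}$
$u = 2088$ ($u = 58 + 2030 = 2088$)
$24939 - \left(u - v{\left(r{\left(13 \right)} \right)}\right) = 24939 + \left(\frac{1}{121} - 2088\right) = 24939 - \frac{252647}{121} = \frac{2764972}{121}$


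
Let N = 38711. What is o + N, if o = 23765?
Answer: 62476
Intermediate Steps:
o + N = 23765 + 38711 = 62476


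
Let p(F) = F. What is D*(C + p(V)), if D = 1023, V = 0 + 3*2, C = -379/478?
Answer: 2546247/478 ≈ 5326.9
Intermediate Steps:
C = -379/478 (C = -379*1/478 = -379/478 ≈ -0.79289)
V = 6 (V = 0 + 6 = 6)
D*(C + p(V)) = 1023*(-379/478 + 6) = 1023*(2489/478) = 2546247/478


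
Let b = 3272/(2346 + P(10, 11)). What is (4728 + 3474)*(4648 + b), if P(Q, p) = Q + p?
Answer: 30087910592/789 ≈ 3.8134e+7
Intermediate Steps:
b = 3272/2367 (b = 3272/(2346 + (10 + 11)) = 3272/(2346 + 21) = 3272/2367 ≈ 1.3823)
(4728 + 3474)*(4648 + b) = (4728 + 3474)*(4648 + 3272/2367) = 8202*(11005088/2367) = 30087910592/789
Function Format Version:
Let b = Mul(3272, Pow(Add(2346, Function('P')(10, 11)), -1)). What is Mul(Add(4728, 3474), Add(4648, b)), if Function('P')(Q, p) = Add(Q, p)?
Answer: Rational(30087910592, 789) ≈ 3.8134e+7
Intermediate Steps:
b = Rational(3272, 2367) (b = Mul(3272, Pow(Add(2346, Add(10, 11)), -1)) = Mul(3272, Pow(Add(2346, 21), -1)) = Mul(3272, Pow(2367, -1)) = Mul(3272, Rational(1, 2367)) = Rational(3272, 2367) ≈ 1.3823)
Mul(Add(4728, 3474), Add(4648, b)) = Mul(Add(4728, 3474), Add(4648, Rational(3272, 2367))) = Mul(8202, Rational(11005088, 2367)) = Rational(30087910592, 789)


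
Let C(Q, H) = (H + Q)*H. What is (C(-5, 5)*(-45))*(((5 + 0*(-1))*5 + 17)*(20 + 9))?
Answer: 0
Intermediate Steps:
C(Q, H) = H*(H + Q)
(C(-5, 5)*(-45))*(((5 + 0*(-1))*5 + 17)*(20 + 9)) = ((5*(5 - 5))*(-45))*(((5 + 0*(-1))*5 + 17)*(20 + 9)) = ((5*0)*(-45))*(((5 + 0)*5 + 17)*29) = (0*(-45))*((5*5 + 17)*29) = 0*((25 + 17)*29) = 0*(42*29) = 0*1218 = 0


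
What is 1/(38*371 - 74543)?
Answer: -1/60445 ≈ -1.6544e-5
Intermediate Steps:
1/(38*371 - 74543) = 1/(14098 - 74543) = 1/(-60445) = -1/60445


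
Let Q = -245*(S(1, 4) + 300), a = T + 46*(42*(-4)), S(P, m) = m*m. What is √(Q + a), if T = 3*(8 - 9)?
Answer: I*√85151 ≈ 291.81*I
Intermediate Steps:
S(P, m) = m²
T = -3 (T = 3*(-1) = -3)
a = -7731 (a = -3 + 46*(42*(-4)) = -3 + 46*(-168) = -3 - 7728 = -7731)
Q = -77420 (Q = -245*(4² + 300) = -245*(16 + 300) = -245*316 = -77420)
√(Q + a) = √(-77420 - 7731) = √(-85151) = I*√85151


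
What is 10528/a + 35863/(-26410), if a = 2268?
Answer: 7025257/2139210 ≈ 3.2840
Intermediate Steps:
10528/a + 35863/(-26410) = 10528/2268 + 35863/(-26410) = 10528*(1/2268) + 35863*(-1/26410) = 376/81 - 35863/26410 = 7025257/2139210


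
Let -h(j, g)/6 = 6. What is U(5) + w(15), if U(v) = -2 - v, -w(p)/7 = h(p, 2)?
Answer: 245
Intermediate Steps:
h(j, g) = -36 (h(j, g) = -6*6 = -36)
w(p) = 252 (w(p) = -7*(-36) = 252)
U(5) + w(15) = (-2 - 1*5) + 252 = (-2 - 5) + 252 = -7 + 252 = 245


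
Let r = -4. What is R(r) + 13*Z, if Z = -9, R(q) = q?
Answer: -121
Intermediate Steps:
R(r) + 13*Z = -4 + 13*(-9) = -4 - 117 = -121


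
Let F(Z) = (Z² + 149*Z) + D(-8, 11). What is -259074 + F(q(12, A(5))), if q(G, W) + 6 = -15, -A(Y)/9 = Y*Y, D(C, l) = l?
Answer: -261751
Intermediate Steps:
A(Y) = -9*Y² (A(Y) = -9*Y*Y = -9*Y²)
q(G, W) = -21 (q(G, W) = -6 - 15 = -21)
F(Z) = 11 + Z² + 149*Z (F(Z) = (Z² + 149*Z) + 11 = 11 + Z² + 149*Z)
-259074 + F(q(12, A(5))) = -259074 + (11 + (-21)² + 149*(-21)) = -259074 + (11 + 441 - 3129) = -259074 - 2677 = -261751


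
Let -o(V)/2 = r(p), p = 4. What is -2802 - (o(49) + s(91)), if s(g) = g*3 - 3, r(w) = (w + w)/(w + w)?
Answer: -3070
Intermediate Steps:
r(w) = 1 (r(w) = (2*w)/((2*w)) = (2*w)*(1/(2*w)) = 1)
o(V) = -2 (o(V) = -2*1 = -2)
s(g) = -3 + 3*g (s(g) = 3*g - 3 = -3 + 3*g)
-2802 - (o(49) + s(91)) = -2802 - (-2 + (-3 + 3*91)) = -2802 - (-2 + (-3 + 273)) = -2802 - (-2 + 270) = -2802 - 1*268 = -2802 - 268 = -3070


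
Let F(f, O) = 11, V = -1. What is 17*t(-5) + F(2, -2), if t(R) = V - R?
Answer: 79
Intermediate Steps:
t(R) = -1 - R
17*t(-5) + F(2, -2) = 17*(-1 - 1*(-5)) + 11 = 17*(-1 + 5) + 11 = 17*4 + 11 = 68 + 11 = 79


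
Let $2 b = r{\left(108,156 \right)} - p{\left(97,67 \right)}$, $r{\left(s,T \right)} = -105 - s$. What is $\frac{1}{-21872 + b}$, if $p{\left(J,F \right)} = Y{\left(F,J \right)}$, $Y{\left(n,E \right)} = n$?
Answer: $- \frac{1}{22012} \approx -4.543 \cdot 10^{-5}$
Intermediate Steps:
$p{\left(J,F \right)} = F$
$b = -140$ ($b = \frac{\left(-105 - 108\right) - 67}{2} = \frac{-213 - 67}{2} = \frac{1}{2} \left(-280\right) = -140$)
$\frac{1}{-21872 + b} = \frac{1}{-21872 - 140} = \frac{1}{-22012} = - \frac{1}{22012}$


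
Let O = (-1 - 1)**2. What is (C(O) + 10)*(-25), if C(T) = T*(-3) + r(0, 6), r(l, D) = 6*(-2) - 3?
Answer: 425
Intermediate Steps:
O = 4 (O = (-2)**2 = 4)
r(l, D) = -15 (r(l, D) = -12 - 3 = -15)
C(T) = -15 - 3*T (C(T) = T*(-3) - 15 = -3*T - 15 = -15 - 3*T)
(C(O) + 10)*(-25) = ((-15 - 3*4) + 10)*(-25) = ((-15 - 12) + 10)*(-25) = (-27 + 10)*(-25) = -17*(-25) = 425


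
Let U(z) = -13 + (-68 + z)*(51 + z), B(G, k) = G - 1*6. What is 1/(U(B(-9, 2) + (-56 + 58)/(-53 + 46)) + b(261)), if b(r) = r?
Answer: -49/133598 ≈ -0.00036677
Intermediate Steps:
B(G, k) = -6 + G (B(G, k) = G - 6 = -6 + G)
1/(U(B(-9, 2) + (-56 + 58)/(-53 + 46)) + b(261)) = 1/((-3481 + ((-6 - 9) + (-56 + 58)/(-53 + 46))**2 - 17*((-6 - 9) + (-56 + 58)/(-53 + 46))) + 261) = 1/((-3481 + (-15 + 2/(-7))**2 - 17*(-15 + 2/(-7))) + 261) = 1/((-3481 + (-15 + 2*(-1/7))**2 - 17*(-15 + 2*(-1/7))) + 261) = 1/((-3481 + (-15 - 2/7)**2 - 17*(-15 - 2/7)) + 261) = 1/((-3481 + (-107/7)**2 - 17*(-107/7)) + 261) = 1/((-3481 + 11449/49 + 1819/7) + 261) = 1/(-146387/49 + 261) = 1/(-133598/49) = -49/133598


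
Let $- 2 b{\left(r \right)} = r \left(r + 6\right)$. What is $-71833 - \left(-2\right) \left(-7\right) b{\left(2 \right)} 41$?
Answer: $-67241$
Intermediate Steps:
$b{\left(r \right)} = - \frac{r \left(6 + r\right)}{2}$ ($b{\left(r \right)} = - \frac{r \left(r + 6\right)}{2} = - \frac{r \left(6 + r\right)}{2}$)
$-71833 - \left(-2\right) \left(-7\right) b{\left(2 \right)} 41 = -71833 - \left(-2\right) \left(-7\right) \left(\left(- \frac{1}{2}\right) 2 \left(6 + 2\right)\right) 41 = -71833 - 14 \left(\left(- \frac{1}{2}\right) 2 \cdot 8\right) 41 = -71833 - 14 \left(-8\right) 41 = -71833 - \left(-112\right) 41 = -71833 - -4592 = -71833 + 4592 = -67241$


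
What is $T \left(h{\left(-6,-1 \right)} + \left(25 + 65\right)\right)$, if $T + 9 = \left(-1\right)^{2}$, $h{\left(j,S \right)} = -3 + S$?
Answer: $-688$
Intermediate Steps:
$T = -8$ ($T = -9 + \left(-1\right)^{2} = -9 + 1 = -8$)
$T \left(h{\left(-6,-1 \right)} + \left(25 + 65\right)\right) = - 8 \left(\left(-3 - 1\right) + \left(25 + 65\right)\right) = - 8 \left(-4 + 90\right) = \left(-8\right) 86 = -688$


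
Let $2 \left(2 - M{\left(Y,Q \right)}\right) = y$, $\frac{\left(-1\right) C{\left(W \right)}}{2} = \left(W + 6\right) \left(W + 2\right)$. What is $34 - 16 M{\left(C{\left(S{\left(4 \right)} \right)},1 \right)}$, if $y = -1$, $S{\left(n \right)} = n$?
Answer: $-6$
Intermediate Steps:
$C{\left(W \right)} = - 2 \left(2 + W\right) \left(6 + W\right)$ ($C{\left(W \right)} = - 2 \left(W + 6\right) \left(W + 2\right) = - 2 \left(6 + W\right) \left(2 + W\right) = - 2 \left(2 + W\right) \left(6 + W\right)$)
$M{\left(Y,Q \right)} = \frac{5}{2}$ ($M{\left(Y,Q \right)} = 2 - - \frac{1}{2} = 2 + \frac{1}{2} = \frac{5}{2}$)
$34 - 16 M{\left(C{\left(S{\left(4 \right)} \right)},1 \right)} = 34 - 40 = -6$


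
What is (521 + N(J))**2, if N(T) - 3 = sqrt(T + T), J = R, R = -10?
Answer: 274556 + 2096*I*sqrt(5) ≈ 2.7456e+5 + 4686.8*I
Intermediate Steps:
J = -10
N(T) = 3 + sqrt(2)*sqrt(T) (N(T) = 3 + sqrt(T + T) = 3 + sqrt(2*T) = 3 + sqrt(2)*sqrt(T))
(521 + N(J))**2 = (521 + (3 + sqrt(2)*sqrt(-10)))**2 = (521 + (3 + sqrt(2)*(I*sqrt(10))))**2 = (521 + (3 + 2*I*sqrt(5)))**2 = (524 + 2*I*sqrt(5))**2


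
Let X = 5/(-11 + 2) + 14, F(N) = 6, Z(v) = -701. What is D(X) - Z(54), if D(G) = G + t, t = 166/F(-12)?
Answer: 6679/9 ≈ 742.11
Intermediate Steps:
t = 83/3 (t = 166/6 = 166*(⅙) = 83/3 ≈ 27.667)
X = 121/9 (X = 5/(-9) + 14 = 5*(-⅑) + 14 = -5/9 + 14 = 121/9 ≈ 13.444)
D(G) = 83/3 + G (D(G) = G + 83/3 = 83/3 + G)
D(X) - Z(54) = (83/3 + 121/9) - 1*(-701) = 370/9 + 701 = 6679/9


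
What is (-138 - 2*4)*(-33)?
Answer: 4818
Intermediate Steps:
(-138 - 2*4)*(-33) = (-138 - 8)*(-33) = -146*(-33) = 4818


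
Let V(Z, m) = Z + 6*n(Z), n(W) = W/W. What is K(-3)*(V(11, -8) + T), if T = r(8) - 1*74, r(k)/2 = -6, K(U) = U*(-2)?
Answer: -414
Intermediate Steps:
K(U) = -2*U
r(k) = -12 (r(k) = 2*(-6) = -12)
n(W) = 1
T = -86 (T = -12 - 1*74 = -12 - 74 = -86)
V(Z, m) = 6 + Z (V(Z, m) = Z + 6*1 = Z + 6 = 6 + Z)
K(-3)*(V(11, -8) + T) = (-2*(-3))*((6 + 11) - 86) = 6*(17 - 86) = 6*(-69) = -414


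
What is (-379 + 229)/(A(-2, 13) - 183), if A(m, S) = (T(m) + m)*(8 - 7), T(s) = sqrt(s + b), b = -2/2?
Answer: 13875/17114 + 75*I*sqrt(3)/17114 ≈ 0.81074 + 0.0075905*I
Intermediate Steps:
b = -1 (b = -2*1/2 = -1)
T(s) = sqrt(-1 + s) (T(s) = sqrt(s - 1) = sqrt(-1 + s))
A(m, S) = m + sqrt(-1 + m) (A(m, S) = (sqrt(-1 + m) + m)*(8 - 7) = (m + sqrt(-1 + m))*1 = m + sqrt(-1 + m))
(-379 + 229)/(A(-2, 13) - 183) = (-379 + 229)/((-2 + sqrt(-1 - 2)) - 183) = -150/((-2 + sqrt(-3)) - 183) = -150/((-2 + I*sqrt(3)) - 183) = -150/(-185 + I*sqrt(3))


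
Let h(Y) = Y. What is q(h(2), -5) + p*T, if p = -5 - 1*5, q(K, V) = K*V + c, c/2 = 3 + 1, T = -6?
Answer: 58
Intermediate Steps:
c = 8 (c = 2*(3 + 1) = 2*4 = 8)
q(K, V) = 8 + K*V (q(K, V) = K*V + 8 = 8 + K*V)
p = -10 (p = -5 - 5 = -10)
q(h(2), -5) + p*T = (8 + 2*(-5)) - 10*(-6) = (8 - 10) + 60 = -2 + 60 = 58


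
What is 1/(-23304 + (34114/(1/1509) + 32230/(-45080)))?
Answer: 4508/231957883553 ≈ 1.9435e-8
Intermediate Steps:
1/(-23304 + (34114/(1/1509) + 32230/(-45080))) = 1/(-23304 + (34114/(1/1509) + 32230*(-1/45080))) = 1/(-23304 + (34114*1509 - 3223/4508)) = 1/(-23304 + (51478026 - 3223/4508)) = 1/(-23304 + 232062937985/4508) = 1/(231957883553/4508) = 4508/231957883553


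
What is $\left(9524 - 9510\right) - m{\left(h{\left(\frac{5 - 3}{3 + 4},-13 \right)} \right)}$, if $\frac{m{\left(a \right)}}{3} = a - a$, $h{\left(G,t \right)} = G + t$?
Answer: $14$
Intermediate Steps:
$m{\left(a \right)} = 0$ ($m{\left(a \right)} = 3 \left(a - a\right) = 3 \cdot 0 = 0$)
$\left(9524 - 9510\right) - m{\left(h{\left(\frac{5 - 3}{3 + 4},-13 \right)} \right)} = \left(9524 - 9510\right) - 0 = 14 + 0 = 14$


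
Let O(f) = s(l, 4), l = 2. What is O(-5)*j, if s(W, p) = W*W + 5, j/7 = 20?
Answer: 1260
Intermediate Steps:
j = 140 (j = 7*20 = 140)
s(W, p) = 5 + W² (s(W, p) = W² + 5 = 5 + W²)
O(f) = 9 (O(f) = 5 + 2² = 5 + 4 = 9)
O(-5)*j = 9*140 = 1260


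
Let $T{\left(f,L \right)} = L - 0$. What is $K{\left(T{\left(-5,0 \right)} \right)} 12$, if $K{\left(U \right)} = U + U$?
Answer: $0$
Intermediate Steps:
$T{\left(f,L \right)} = L$ ($T{\left(f,L \right)} = L + 0 = L$)
$K{\left(U \right)} = 2 U$
$K{\left(T{\left(-5,0 \right)} \right)} 12 = 2 \cdot 0 \cdot 12 = 0 \cdot 12 = 0$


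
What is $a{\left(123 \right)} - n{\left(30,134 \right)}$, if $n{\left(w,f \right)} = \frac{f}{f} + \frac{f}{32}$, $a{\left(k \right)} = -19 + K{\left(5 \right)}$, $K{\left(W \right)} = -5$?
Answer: $- \frac{467}{16} \approx -29.188$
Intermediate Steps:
$a{\left(k \right)} = -24$ ($a{\left(k \right)} = -19 - 5 = -24$)
$n{\left(w,f \right)} = 1 + \frac{f}{32}$ ($n{\left(w,f \right)} = 1 + f \frac{1}{32} = 1 + \frac{f}{32}$)
$a{\left(123 \right)} - n{\left(30,134 \right)} = -24 - \left(1 + \frac{1}{32} \cdot 134\right) = -24 - \left(1 + \frac{67}{16}\right) = -24 - \frac{83}{16} = - \frac{467}{16}$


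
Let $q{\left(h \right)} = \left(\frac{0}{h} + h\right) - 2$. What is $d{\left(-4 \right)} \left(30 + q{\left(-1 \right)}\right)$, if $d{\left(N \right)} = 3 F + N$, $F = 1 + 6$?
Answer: $459$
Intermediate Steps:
$q{\left(h \right)} = -2 + h$ ($q{\left(h \right)} = \left(0 + h\right) - 2 = h - 2 = -2 + h$)
$F = 7$
$d{\left(N \right)} = 21 + N$ ($d{\left(N \right)} = 3 \cdot 7 + N = 21 + N$)
$d{\left(-4 \right)} \left(30 + q{\left(-1 \right)}\right) = \left(21 - 4\right) \left(30 - 3\right) = 17 \left(30 - 3\right) = 17 \cdot 27 = 459$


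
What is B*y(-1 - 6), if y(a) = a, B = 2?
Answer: -14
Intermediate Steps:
B*y(-1 - 6) = 2*(-1 - 6) = 2*(-7) = -14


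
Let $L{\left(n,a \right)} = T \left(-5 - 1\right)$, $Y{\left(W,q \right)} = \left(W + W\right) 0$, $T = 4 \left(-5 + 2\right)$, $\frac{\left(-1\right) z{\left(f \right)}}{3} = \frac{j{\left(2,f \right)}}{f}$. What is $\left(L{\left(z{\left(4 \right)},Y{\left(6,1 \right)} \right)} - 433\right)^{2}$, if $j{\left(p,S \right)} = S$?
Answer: $130321$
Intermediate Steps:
$z{\left(f \right)} = -3$ ($z{\left(f \right)} = - 3 \frac{f}{f} = \left(-3\right) 1 = -3$)
$T = -12$ ($T = 4 \left(-3\right) = -12$)
$Y{\left(W,q \right)} = 0$ ($Y{\left(W,q \right)} = 2 W 0 = 0$)
$L{\left(n,a \right)} = 72$ ($L{\left(n,a \right)} = - 12 \left(-5 - 1\right) = \left(-12\right) \left(-6\right) = 72$)
$\left(L{\left(z{\left(4 \right)},Y{\left(6,1 \right)} \right)} - 433\right)^{2} = \left(72 - 433\right)^{2} = \left(-361\right)^{2} = 130321$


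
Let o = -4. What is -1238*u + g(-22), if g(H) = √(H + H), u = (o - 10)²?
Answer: -242648 + 2*I*√11 ≈ -2.4265e+5 + 6.6332*I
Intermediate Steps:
u = 196 (u = (-4 - 10)² = (-14)² = 196)
g(H) = √2*√H (g(H) = √(2*H) = √2*√H)
-1238*u + g(-22) = -1238*196 + √2*√(-22) = -242648 + √2*(I*√22) = -242648 + 2*I*√11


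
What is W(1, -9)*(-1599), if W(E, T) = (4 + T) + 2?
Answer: 4797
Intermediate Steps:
W(E, T) = 6 + T
W(1, -9)*(-1599) = (6 - 9)*(-1599) = -3*(-1599) = 4797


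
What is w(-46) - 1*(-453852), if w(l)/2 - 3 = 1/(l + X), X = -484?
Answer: 120272369/265 ≈ 4.5386e+5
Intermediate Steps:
w(l) = 6 + 2/(-484 + l) (w(l) = 6 + 2/(l - 484) = 6 + 2/(-484 + l))
w(-46) - 1*(-453852) = 2*(-1451 + 3*(-46))/(-484 - 46) - 1*(-453852) = 2*(-1451 - 138)/(-530) + 453852 = 2*(-1/530)*(-1589) + 453852 = 1589/265 + 453852 = 120272369/265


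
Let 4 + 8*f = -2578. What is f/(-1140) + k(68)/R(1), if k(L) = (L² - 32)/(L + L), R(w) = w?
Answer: 2639387/77520 ≈ 34.048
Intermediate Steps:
f = -1291/4 (f = -½ + (⅛)*(-2578) = -½ - 1289/4 = -1291/4 ≈ -322.75)
k(L) = (-32 + L²)/(2*L) (k(L) = (-32 + L²)/((2*L)) = (-32 + L²)*(1/(2*L)) = (-32 + L²)/(2*L))
f/(-1140) + k(68)/R(1) = -1291/4/(-1140) + ((½)*68 - 16/68)/1 = -1291/4*(-1/1140) + (34 - 16*1/68)*1 = 1291/4560 + (34 - 4/17)*1 = 1291/4560 + (574/17)*1 = 1291/4560 + 574/17 = 2639387/77520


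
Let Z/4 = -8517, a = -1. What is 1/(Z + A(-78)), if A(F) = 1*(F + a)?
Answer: -1/34147 ≈ -2.9285e-5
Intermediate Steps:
Z = -34068 (Z = 4*(-8517) = -34068)
A(F) = -1 + F (A(F) = 1*(F - 1) = 1*(-1 + F) = -1 + F)
1/(Z + A(-78)) = 1/(-34068 + (-1 - 78)) = 1/(-34068 - 79) = 1/(-34147) = -1/34147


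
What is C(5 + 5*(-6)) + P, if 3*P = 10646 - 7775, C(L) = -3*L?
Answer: 1032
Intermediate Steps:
P = 957 (P = (10646 - 7775)/3 = (⅓)*2871 = 957)
C(5 + 5*(-6)) + P = -3*(5 + 5*(-6)) + 957 = -3*(5 - 30) + 957 = -3*(-25) + 957 = 75 + 957 = 1032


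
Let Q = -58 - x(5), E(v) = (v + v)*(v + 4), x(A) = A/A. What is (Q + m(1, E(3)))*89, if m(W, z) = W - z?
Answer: -8900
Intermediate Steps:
x(A) = 1
E(v) = 2*v*(4 + v) (E(v) = (2*v)*(4 + v) = 2*v*(4 + v))
Q = -59 (Q = -58 - 1*1 = -58 - 1 = -59)
(Q + m(1, E(3)))*89 = (-59 + (1 - 2*3*(4 + 3)))*89 = (-59 + (1 - 2*3*7))*89 = (-59 + (1 - 1*42))*89 = (-59 + (1 - 42))*89 = (-59 - 41)*89 = -100*89 = -8900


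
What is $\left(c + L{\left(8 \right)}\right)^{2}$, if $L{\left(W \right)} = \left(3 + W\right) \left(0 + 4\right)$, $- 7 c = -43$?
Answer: $\frac{123201}{49} \approx 2514.3$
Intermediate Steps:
$c = \frac{43}{7}$ ($c = \left(- \frac{1}{7}\right) \left(-43\right) = \frac{43}{7} \approx 6.1429$)
$L{\left(W \right)} = 12 + 4 W$ ($L{\left(W \right)} = \left(3 + W\right) 4 = 12 + 4 W$)
$\left(c + L{\left(8 \right)}\right)^{2} = \left(\frac{43}{7} + \left(12 + 4 \cdot 8\right)\right)^{2} = \left(\frac{43}{7} + \left(12 + 32\right)\right)^{2} = \left(\frac{43}{7} + 44\right)^{2} = \left(\frac{351}{7}\right)^{2} = \frac{123201}{49}$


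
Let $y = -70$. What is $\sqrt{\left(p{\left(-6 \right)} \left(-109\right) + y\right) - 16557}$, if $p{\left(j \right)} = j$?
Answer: $i \sqrt{15973} \approx 126.38 i$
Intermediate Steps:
$\sqrt{\left(p{\left(-6 \right)} \left(-109\right) + y\right) - 16557} = \sqrt{\left(\left(-6\right) \left(-109\right) - 70\right) - 16557} = \sqrt{\left(654 - 70\right) - 16557} = \sqrt{584 - 16557} = \sqrt{-15973} = i \sqrt{15973}$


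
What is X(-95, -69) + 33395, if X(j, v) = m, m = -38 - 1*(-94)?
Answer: 33451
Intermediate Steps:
m = 56 (m = -38 + 94 = 56)
X(j, v) = 56
X(-95, -69) + 33395 = 56 + 33395 = 33451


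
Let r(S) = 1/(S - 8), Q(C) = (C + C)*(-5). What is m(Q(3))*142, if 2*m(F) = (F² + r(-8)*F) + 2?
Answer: 513401/8 ≈ 64175.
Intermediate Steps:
Q(C) = -10*C (Q(C) = (2*C)*(-5) = -10*C)
r(S) = 1/(-8 + S)
m(F) = 1 + F²/2 - F/32 (m(F) = ((F² + F/(-8 - 8)) + 2)/2 = ((F² + F/(-16)) + 2)/2 = ((F² - F/16) + 2)/2 = (2 + F² - F/16)/2 = 1 + F²/2 - F/32)
m(Q(3))*142 = (1 + (-10*3)²/2 - (-5)*3/16)*142 = (1 + (½)*(-30)² - 1/32*(-30))*142 = (1 + (½)*900 + 15/16)*142 = (1 + 450 + 15/16)*142 = (7231/16)*142 = 513401/8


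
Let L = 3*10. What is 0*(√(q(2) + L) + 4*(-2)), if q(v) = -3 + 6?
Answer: 0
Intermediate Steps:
L = 30
q(v) = 3
0*(√(q(2) + L) + 4*(-2)) = 0*(√(3 + 30) + 4*(-2)) = 0*(√33 - 8) = 0*(-8 + √33) = 0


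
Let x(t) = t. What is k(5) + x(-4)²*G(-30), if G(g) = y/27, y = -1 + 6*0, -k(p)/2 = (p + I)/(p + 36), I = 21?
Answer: -2060/1107 ≈ -1.8609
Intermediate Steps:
k(p) = -2*(21 + p)/(36 + p) (k(p) = -2*(p + 21)/(p + 36) = -2*(21 + p)/(36 + p))
y = -1 (y = -1 + 0 = -1)
G(g) = -1/27
k(5) + x(-4)²*G(-30) = 2*(-21 - 1*5)/(36 + 5) + (-4)²*(-1/27) = 2*(-21 - 5)/41 + 16*(-1/27) = 2*(1/41)*(-26) - 16/27 = -52/41 - 16/27 = -2060/1107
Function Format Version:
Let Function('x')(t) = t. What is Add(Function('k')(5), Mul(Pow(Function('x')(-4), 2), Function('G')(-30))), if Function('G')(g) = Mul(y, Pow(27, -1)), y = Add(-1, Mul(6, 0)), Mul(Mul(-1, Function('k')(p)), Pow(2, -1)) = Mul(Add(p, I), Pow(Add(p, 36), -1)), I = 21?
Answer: Rational(-2060, 1107) ≈ -1.8609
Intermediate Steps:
Function('k')(p) = Mul(-2, Pow(Add(36, p), -1), Add(21, p)) (Function('k')(p) = Mul(-2, Mul(Add(p, 21), Pow(Add(p, 36), -1))) = Mul(-2, Mul(Add(21, p), Pow(Add(36, p), -1))) = Mul(-2, Mul(Pow(Add(36, p), -1), Add(21, p))) = Mul(-2, Pow(Add(36, p), -1), Add(21, p)))
y = -1 (y = Add(-1, 0) = -1)
Function('G')(g) = Rational(-1, 27) (Function('G')(g) = Mul(-1, Pow(27, -1)) = Mul(-1, Rational(1, 27)) = Rational(-1, 27))
Add(Function('k')(5), Mul(Pow(Function('x')(-4), 2), Function('G')(-30))) = Add(Mul(2, Pow(Add(36, 5), -1), Add(-21, Mul(-1, 5))), Mul(Pow(-4, 2), Rational(-1, 27))) = Add(Mul(2, Pow(41, -1), Add(-21, -5)), Mul(16, Rational(-1, 27))) = Add(Mul(2, Rational(1, 41), -26), Rational(-16, 27)) = Add(Rational(-52, 41), Rational(-16, 27)) = Rational(-2060, 1107)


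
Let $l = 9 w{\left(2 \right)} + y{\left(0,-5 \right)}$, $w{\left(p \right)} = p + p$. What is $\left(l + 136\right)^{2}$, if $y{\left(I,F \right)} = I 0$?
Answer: $29584$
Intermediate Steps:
$y{\left(I,F \right)} = 0$
$w{\left(p \right)} = 2 p$
$l = 36$ ($l = 9 \cdot 2 \cdot 2 + 0 = 9 \cdot 4 + 0 = 36 + 0 = 36$)
$\left(l + 136\right)^{2} = \left(36 + 136\right)^{2} = 172^{2} = 29584$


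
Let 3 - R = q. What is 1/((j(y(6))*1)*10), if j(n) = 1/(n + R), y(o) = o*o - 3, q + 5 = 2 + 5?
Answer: 17/5 ≈ 3.4000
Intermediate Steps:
q = 2 (q = -5 + (2 + 5) = -5 + 7 = 2)
R = 1 (R = 3 - 1*2 = 3 - 2 = 1)
y(o) = -3 + o² (y(o) = o² - 3 = -3 + o²)
j(n) = 1/(1 + n) (j(n) = 1/(n + 1) = 1/(1 + n))
1/((j(y(6))*1)*10) = 1/((1/(1 + (-3 + 6²)))*10) = 1/((1/(1 + (-3 + 36)))*10) = 1/((1/(1 + 33))*10) = 1/((1/34)*10) = 1/(5/17) = 17/5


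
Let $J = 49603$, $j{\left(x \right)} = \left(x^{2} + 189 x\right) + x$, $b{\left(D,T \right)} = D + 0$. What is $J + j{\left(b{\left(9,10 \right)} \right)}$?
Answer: $51394$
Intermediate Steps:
$b{\left(D,T \right)} = D$
$j{\left(x \right)} = x^{2} + 190 x$
$J + j{\left(b{\left(9,10 \right)} \right)} = 49603 + 9 \left(190 + 9\right) = 49603 + 9 \cdot 199 = 49603 + 1791 = 51394$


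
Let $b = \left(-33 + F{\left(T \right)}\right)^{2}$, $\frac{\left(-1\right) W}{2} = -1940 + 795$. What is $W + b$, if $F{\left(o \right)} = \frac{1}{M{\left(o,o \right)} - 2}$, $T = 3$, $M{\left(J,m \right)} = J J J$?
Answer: $\frac{2110226}{625} \approx 3376.4$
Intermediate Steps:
$W = 2290$ ($W = - 2 \left(-1940 + 795\right) = \left(-2\right) \left(-1145\right) = 2290$)
$M{\left(J,m \right)} = J^{3}$ ($M{\left(J,m \right)} = J^{2} J = J^{3}$)
$F{\left(o \right)} = \frac{1}{-2 + o^{3}}$ ($F{\left(o \right)} = \frac{1}{o^{3} - 2} = \frac{1}{-2 + o^{3}}$)
$b = \frac{678976}{625}$ ($b = \left(-33 + \frac{1}{-2 + 3^{3}}\right)^{2} = \left(-33 + \frac{1}{-2 + 27}\right)^{2} = \left(-33 + \frac{1}{25}\right)^{2} = \left(- \frac{824}{25}\right)^{2} = \frac{678976}{625} \approx 1086.4$)
$W + b = 2290 + \frac{678976}{625} = \frac{2110226}{625}$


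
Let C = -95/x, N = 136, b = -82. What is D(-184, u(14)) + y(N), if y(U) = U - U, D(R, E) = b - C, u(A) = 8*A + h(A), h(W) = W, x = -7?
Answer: -669/7 ≈ -95.571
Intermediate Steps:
u(A) = 9*A (u(A) = 8*A + A = 9*A)
C = 95/7 (C = -95/(-7) = -95*(-⅐) = 95/7 ≈ 13.571)
D(R, E) = -669/7 (D(R, E) = -82 - 1*95/7 = -82 - 95/7 = -669/7)
y(U) = 0
D(-184, u(14)) + y(N) = -669/7 + 0 = -669/7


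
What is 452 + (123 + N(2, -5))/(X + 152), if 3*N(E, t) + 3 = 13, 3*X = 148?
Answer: 273387/604 ≈ 452.63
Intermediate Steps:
X = 148/3 (X = (⅓)*148 = 148/3 ≈ 49.333)
N(E, t) = 10/3 (N(E, t) = -1 + (⅓)*13 = -1 + 13/3 = 10/3)
452 + (123 + N(2, -5))/(X + 152) = 452 + (123 + 10/3)/(148/3 + 152) = 452 + 379/(3*(604/3)) = 452 + (379/3)*(3/604) = 452 + 379/604 = 273387/604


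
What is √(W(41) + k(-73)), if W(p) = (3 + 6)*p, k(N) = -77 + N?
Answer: √219 ≈ 14.799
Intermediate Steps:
W(p) = 9*p
√(W(41) + k(-73)) = √(9*41 + (-77 - 73)) = √(369 - 150) = √219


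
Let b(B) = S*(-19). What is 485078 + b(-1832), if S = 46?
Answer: 484204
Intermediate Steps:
b(B) = -874 (b(B) = 46*(-19) = -874)
485078 + b(-1832) = 485078 - 874 = 484204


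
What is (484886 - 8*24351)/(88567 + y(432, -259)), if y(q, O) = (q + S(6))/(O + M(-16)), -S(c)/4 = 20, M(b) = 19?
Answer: 4351170/1328483 ≈ 3.2753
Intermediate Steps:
S(c) = -80 (S(c) = -4*20 = -80)
y(q, O) = (-80 + q)/(19 + O) (y(q, O) = (q - 80)/(O + 19) = (-80 + q)/(19 + O))
(484886 - 8*24351)/(88567 + y(432, -259)) = (484886 - 8*24351)/(88567 + (-80 + 432)/(19 - 259)) = (484886 - 194808)/(88567 + 352/(-240)) = 290078/(88567 - 1/240*352) = 290078/(88567 - 22/15) = 290078/(1328483/15) = 290078*(15/1328483) = 4351170/1328483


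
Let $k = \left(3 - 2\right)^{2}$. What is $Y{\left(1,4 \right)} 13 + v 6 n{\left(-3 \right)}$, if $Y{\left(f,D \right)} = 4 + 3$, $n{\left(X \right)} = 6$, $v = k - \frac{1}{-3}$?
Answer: $139$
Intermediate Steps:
$k = 1$ ($k = 1^{2} = 1$)
$v = \frac{4}{3}$ ($v = 1 - \frac{1}{-3} = 1 - - \frac{1}{3} = 1 + \frac{1}{3} = \frac{4}{3} \approx 1.3333$)
$Y{\left(f,D \right)} = 7$
$Y{\left(1,4 \right)} 13 + v 6 n{\left(-3 \right)} = 7 \cdot 13 + \frac{4}{3} \cdot 6 \cdot 6 = 91 + 8 \cdot 6 = 91 + 48 = 139$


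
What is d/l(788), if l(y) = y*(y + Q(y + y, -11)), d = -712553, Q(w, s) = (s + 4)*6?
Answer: -712553/587848 ≈ -1.2121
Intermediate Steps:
Q(w, s) = 24 + 6*s (Q(w, s) = (4 + s)*6 = 24 + 6*s)
l(y) = y*(-42 + y) (l(y) = y*(y + (24 + 6*(-11))) = y*(y + (24 - 66)) = y*(y - 42) = y*(-42 + y))
d/l(788) = -712553*1/(788*(-42 + 788)) = -712553/(788*746) = -712553/587848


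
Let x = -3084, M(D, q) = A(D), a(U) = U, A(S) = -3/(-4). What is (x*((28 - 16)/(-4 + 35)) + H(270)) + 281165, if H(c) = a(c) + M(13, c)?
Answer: 34750001/124 ≈ 2.8024e+5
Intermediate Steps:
A(S) = 3/4 (A(S) = -3*(-1/4) = 3/4)
M(D, q) = 3/4
H(c) = 3/4 + c (H(c) = c + 3/4 = 3/4 + c)
(x*((28 - 16)/(-4 + 35)) + H(270)) + 281165 = (-3084*(28 - 16)/(-4 + 35) + (3/4 + 270)) + 281165 = (-37008/31 + 1083/4) + 281165 = -114459/124 + 281165 = 34750001/124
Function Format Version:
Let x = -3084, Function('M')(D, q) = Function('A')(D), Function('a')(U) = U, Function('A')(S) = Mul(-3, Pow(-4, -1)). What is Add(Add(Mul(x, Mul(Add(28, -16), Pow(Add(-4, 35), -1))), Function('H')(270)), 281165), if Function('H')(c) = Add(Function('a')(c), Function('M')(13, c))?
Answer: Rational(34750001, 124) ≈ 2.8024e+5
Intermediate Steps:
Function('A')(S) = Rational(3, 4) (Function('A')(S) = Mul(-3, Rational(-1, 4)) = Rational(3, 4))
Function('M')(D, q) = Rational(3, 4)
Function('H')(c) = Add(Rational(3, 4), c) (Function('H')(c) = Add(c, Rational(3, 4)) = Add(Rational(3, 4), c))
Add(Add(Mul(x, Mul(Add(28, -16), Pow(Add(-4, 35), -1))), Function('H')(270)), 281165) = Add(Add(Mul(-3084, Mul(Add(28, -16), Pow(Add(-4, 35), -1))), Add(Rational(3, 4), 270)), 281165) = Add(Add(Mul(-3084, Mul(12, Pow(31, -1))), Rational(1083, 4)), 281165) = Add(Add(Mul(-3084, Mul(12, Rational(1, 31))), Rational(1083, 4)), 281165) = Add(Add(Mul(-3084, Rational(12, 31)), Rational(1083, 4)), 281165) = Add(Add(Rational(-37008, 31), Rational(1083, 4)), 281165) = Add(Rational(-114459, 124), 281165) = Rational(34750001, 124)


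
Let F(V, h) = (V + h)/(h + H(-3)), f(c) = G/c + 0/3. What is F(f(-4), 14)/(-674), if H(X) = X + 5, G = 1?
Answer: -55/43136 ≈ -0.0012750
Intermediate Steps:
H(X) = 5 + X
f(c) = 1/c (f(c) = 1/c + 0/3 = 1/c + 0*(⅓) = 1/c + 0 = 1/c)
F(V, h) = (V + h)/(2 + h) (F(V, h) = (V + h)/(h + (5 - 3)) = (V + h)/(h + 2) = (V + h)/(2 + h))
F(f(-4), 14)/(-674) = ((1/(-4) + 14)/(2 + 14))/(-674) = ((-¼ + 14)/16)*(-1/674) = ((1/16)*(55/4))*(-1/674) = (55/64)*(-1/674) = -55/43136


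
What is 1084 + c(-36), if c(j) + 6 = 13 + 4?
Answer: 1095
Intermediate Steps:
c(j) = 11 (c(j) = -6 + (13 + 4) = -6 + 17 = 11)
1084 + c(-36) = 1084 + 11 = 1095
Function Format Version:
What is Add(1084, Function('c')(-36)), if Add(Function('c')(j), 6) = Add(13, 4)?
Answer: 1095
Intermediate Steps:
Function('c')(j) = 11 (Function('c')(j) = Add(-6, Add(13, 4)) = Add(-6, 17) = 11)
Add(1084, Function('c')(-36)) = Add(1084, 11) = 1095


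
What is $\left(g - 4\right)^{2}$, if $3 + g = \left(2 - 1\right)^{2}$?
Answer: $36$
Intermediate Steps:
$g = -2$ ($g = -3 + \left(2 - 1\right)^{2} = -3 + 1^{2} = -3 + 1 = -2$)
$\left(g - 4\right)^{2} = \left(-2 - 4\right)^{2} = \left(-6\right)^{2} = 36$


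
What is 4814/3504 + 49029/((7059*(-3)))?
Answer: -1293547/1374152 ≈ -0.94134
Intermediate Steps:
4814/3504 + 49029/((7059*(-3))) = 4814*(1/3504) + 49029/(-21177) = 2407/1752 + 49029*(-1/21177) = 2407/1752 - 16343/7059 = -1293547/1374152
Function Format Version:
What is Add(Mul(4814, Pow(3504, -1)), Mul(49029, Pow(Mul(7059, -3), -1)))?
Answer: Rational(-1293547, 1374152) ≈ -0.94134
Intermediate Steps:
Add(Mul(4814, Pow(3504, -1)), Mul(49029, Pow(Mul(7059, -3), -1))) = Add(Mul(4814, Rational(1, 3504)), Mul(49029, Pow(-21177, -1))) = Add(Rational(2407, 1752), Mul(49029, Rational(-1, 21177))) = Add(Rational(2407, 1752), Rational(-16343, 7059)) = Rational(-1293547, 1374152)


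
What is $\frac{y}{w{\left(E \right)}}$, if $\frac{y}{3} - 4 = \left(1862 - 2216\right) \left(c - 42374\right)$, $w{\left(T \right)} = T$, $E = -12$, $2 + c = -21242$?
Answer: $-5630194$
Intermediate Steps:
$c = -21244$ ($c = -2 - 21242 = -21244$)
$y = 67562328$ ($y = 12 + 3 \left(1862 - 2216\right) \left(-21244 - 42374\right) = 12 + 3 \left(\left(-354\right) \left(-63618\right)\right) = 12 + 3 \cdot 22520772 = 12 + 67562316 = 67562328$)
$\frac{y}{w{\left(E \right)}} = \frac{67562328}{-12} = 67562328 \left(- \frac{1}{12}\right) = -5630194$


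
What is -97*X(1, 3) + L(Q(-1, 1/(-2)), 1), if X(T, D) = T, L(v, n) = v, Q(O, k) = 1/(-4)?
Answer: -389/4 ≈ -97.250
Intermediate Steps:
Q(O, k) = -1/4
-97*X(1, 3) + L(Q(-1, 1/(-2)), 1) = -97*1 - 1/4 = -97 - 1/4 = -389/4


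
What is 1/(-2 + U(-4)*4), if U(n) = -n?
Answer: 1/14 ≈ 0.071429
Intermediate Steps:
1/(-2 + U(-4)*4) = 1/(-2 - 1*(-4)*4) = 1/(-2 + 4*4) = 1/(-2 + 16) = 1/14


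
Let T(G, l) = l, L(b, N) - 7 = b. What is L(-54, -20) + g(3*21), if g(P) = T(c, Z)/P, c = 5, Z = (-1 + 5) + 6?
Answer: -2951/63 ≈ -46.841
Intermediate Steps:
L(b, N) = 7 + b
Z = 10 (Z = 4 + 6 = 10)
g(P) = 10/P
L(-54, -20) + g(3*21) = (7 - 54) + 10/((3*21)) = -47 + 10/63 = -2951/63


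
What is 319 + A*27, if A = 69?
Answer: 2182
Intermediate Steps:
319 + A*27 = 319 + 69*27 = 319 + 1863 = 2182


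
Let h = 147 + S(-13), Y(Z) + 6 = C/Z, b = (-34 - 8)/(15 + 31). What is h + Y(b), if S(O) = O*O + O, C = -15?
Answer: 2194/7 ≈ 313.43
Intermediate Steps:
b = -21/23 (b = -42/46 = -42*1/46 = -21/23 ≈ -0.91304)
S(O) = O + O² (S(O) = O² + O = O + O²)
Y(Z) = -6 - 15/Z
h = 303 (h = 147 - 13*(1 - 13) = 147 - 13*(-12) = 147 + 156 = 303)
h + Y(b) = 303 + (-6 - 15/(-21/23)) = 303 + (-6 - 15*(-23/21)) = 303 + (-6 + 115/7) = 303 + 73/7 = 2194/7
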